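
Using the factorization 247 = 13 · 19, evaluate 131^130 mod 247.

Mod 13: 131 ≡ 1; by Fermat, exponent reduces to 130 mod 12 = 10; 1^10 ≡ 1 (mod 13).
Mod 19: 131 ≡ 17; by Fermat, exponent reduces to 130 mod 18 = 4; 17^4 ≡ 16 (mod 19).
Combine by CRT: x ≡ 1 (mod 13), x ≡ 16 (mod 19) ⇒ x ≡ 92 (mod 247).

92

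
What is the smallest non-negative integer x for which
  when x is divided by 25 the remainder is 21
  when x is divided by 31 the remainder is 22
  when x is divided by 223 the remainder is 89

From x ≡ 21 (mod 25) write x = 21 + 25t. Substituting into x ≡ 22 (mod 31) gives 25t ≡ 1 (mod 31), and since 25⁻¹ ≡ 5 (mod 31), t ≡ 5. Hence x ≡ 21 + 25·5 = 146 (mod 775).
From x ≡ 146 (mod 775) write x = 146 + 775t. Substituting into x ≡ 89 (mod 223) gives 775t ≡ 166 (mod 223), and since 106⁻¹ ≡ 162 (mod 223), t ≡ 132. Hence x ≡ 146 + 775·132 = 102446 (mod 172825).

102446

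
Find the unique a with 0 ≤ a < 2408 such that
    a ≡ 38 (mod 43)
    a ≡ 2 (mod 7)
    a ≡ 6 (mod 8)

The moduli are pairwise coprime; N = 43·7·8 = 2408.
N/43 = 56; 56 ≡ 13 (mod 43); 13·10 ≡ 1, so inverse 10.
N/7 = 344; 344 ≡ 1 (mod 7), inverse 1.
N/8 = 301; 301 ≡ 5 (mod 8); 5·5 ≡ 1, so inverse 5.
a ≡ 38·56·10 + 2·344·1 + 6·301·5 = 30998.
30998 mod 2408 = 2102.

2102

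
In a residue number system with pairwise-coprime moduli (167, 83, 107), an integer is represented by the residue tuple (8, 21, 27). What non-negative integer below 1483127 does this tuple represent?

The moduli are pairwise coprime; N = 167·83·107 = 1483127.
N/167 = 8881; 8881 ≡ 30 (mod 167); 30·39 ≡ 1, so inverse 39.
N/83 = 17869; 17869 ≡ 24 (mod 83); 24·45 ≡ 1, so inverse 45.
N/107 = 13861; 13861 ≡ 58 (mod 107); 58·24 ≡ 1, so inverse 24.
x ≡ 8·8881·39 + 21·17869·45 + 27·13861·24 = 28639005.
28639005 mod 1483127 = 459592.

459592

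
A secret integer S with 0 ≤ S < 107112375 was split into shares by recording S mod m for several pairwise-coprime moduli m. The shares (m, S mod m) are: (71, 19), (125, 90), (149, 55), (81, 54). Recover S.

87383340

The moduli are pairwise coprime; N = 71·125·149·81 = 107112375.
N/71 = 1508625; 1508625 ≡ 17 (mod 71); 17·46 ≡ 1, so inverse 46.
N/125 = 856899; 856899 ≡ 24 (mod 125); 24·99 ≡ 1, so inverse 99.
N/149 = 718875; 718875 ≡ 99 (mod 149); 99·146 ≡ 1, so inverse 146.
N/81 = 1322375; 1322375 ≡ 50 (mod 81); 50·47 ≡ 1, so inverse 47.
S ≡ 19·1508625·46 + 90·856899·99 + 55·718875·146 + 54·1322375·47 = 18082262340.
18082262340 mod 107112375 = 87383340.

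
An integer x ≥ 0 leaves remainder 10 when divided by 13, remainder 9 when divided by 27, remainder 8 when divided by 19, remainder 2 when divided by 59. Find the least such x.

From x ≡ 10 (mod 13) write x = 10 + 13t. Substituting into x ≡ 9 (mod 27) gives 13t ≡ 26 (mod 27), and since 13⁻¹ ≡ 25 (mod 27), t ≡ 2. Hence x ≡ 10 + 13·2 = 36 (mod 351).
From x ≡ 36 (mod 351) write x = 36 + 351t. Substituting into x ≡ 8 (mod 19) gives 351t ≡ 10 (mod 19), and since 9⁻¹ ≡ 17 (mod 19), t ≡ 18. Hence x ≡ 36 + 351·18 = 6354 (mod 6669).
From x ≡ 6354 (mod 6669) write x = 6354 + 6669t. Substituting into x ≡ 2 (mod 59) gives 6669t ≡ 20 (mod 59), and since 2⁻¹ ≡ 30 (mod 59), t ≡ 10. Hence x ≡ 6354 + 6669·10 = 73044 (mod 393471).

73044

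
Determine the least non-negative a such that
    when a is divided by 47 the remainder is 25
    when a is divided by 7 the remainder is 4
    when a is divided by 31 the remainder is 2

From a ≡ 25 (mod 47) write a = 25 + 47t. Substituting into a ≡ 4 (mod 7) gives 47t ≡ 0 (mod 7), and since 5⁻¹ ≡ 3 (mod 7), t ≡ 0. Hence a ≡ 25 + 47·0 = 25 (mod 329).
From a ≡ 25 (mod 329) write a = 25 + 329t. Substituting into a ≡ 2 (mod 31) gives 329t ≡ 8 (mod 31), and since 19⁻¹ ≡ 18 (mod 31), t ≡ 20. Hence a ≡ 25 + 329·20 = 6605 (mod 10199).

6605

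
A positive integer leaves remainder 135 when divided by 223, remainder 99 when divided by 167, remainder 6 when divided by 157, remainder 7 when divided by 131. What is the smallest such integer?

726734166

The moduli are pairwise coprime; N = 223·167·157·131 = 765935647.
N/223 = 3434689; 3434689 ≡ 43 (mod 223); 43·83 ≡ 1, so inverse 83.
N/167 = 4586441; 4586441 ≡ 120 (mod 167); 120·135 ≡ 1, so inverse 135.
N/157 = 4878571; 4878571 ≡ 110 (mod 157); 110·10 ≡ 1, so inverse 10.
N/131 = 5846837; 5846837 ≡ 45 (mod 131); 45·99 ≡ 1, so inverse 99.
k ≡ 135·3434689·83 + 99·4586441·135 + 6·4878571·10 + 7·5846837·99 = 104128046511.
104128046511 mod 765935647 = 726734166.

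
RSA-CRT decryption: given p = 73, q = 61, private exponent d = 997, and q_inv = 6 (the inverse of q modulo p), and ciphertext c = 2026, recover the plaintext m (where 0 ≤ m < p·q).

1111

d_p = d mod (p−1) = 997 mod 72 = 61; d_q = d mod (q−1) = 37.
m₁ = c^(d_p) mod p: c ≡ 55 (mod 73), and 55^61 mod 73 = 16.
m₂ = c^(d_q) mod q: c ≡ 13 (mod 61), and 13^37 mod 61 = 13.
h = q_inv·(m₁ − m₂) mod p = 6·(16 − 13) mod 73 = 18.
m = m₂ + h·q = 13 + 18·61 = 1111.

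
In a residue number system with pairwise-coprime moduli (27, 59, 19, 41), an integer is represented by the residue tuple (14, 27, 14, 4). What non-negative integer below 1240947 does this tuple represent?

936239

From x ≡ 14 (mod 27) write x = 14 + 27t. Substituting into x ≡ 27 (mod 59) gives 27t ≡ 13 (mod 59), and since 27⁻¹ ≡ 35 (mod 59), t ≡ 42. Hence x ≡ 14 + 27·42 = 1148 (mod 1593).
From x ≡ 1148 (mod 1593) write x = 1148 + 1593t. Substituting into x ≡ 14 (mod 19) gives 1593t ≡ 6 (mod 19), and since 16⁻¹ ≡ 6 (mod 19), t ≡ 17. Hence x ≡ 1148 + 1593·17 = 28229 (mod 30267).
From x ≡ 28229 (mod 30267) write x = 28229 + 30267t. Substituting into x ≡ 4 (mod 41) gives 30267t ≡ 24 (mod 41), and since 9⁻¹ ≡ 32 (mod 41), t ≡ 30. Hence x ≡ 28229 + 30267·30 = 936239 (mod 1240947).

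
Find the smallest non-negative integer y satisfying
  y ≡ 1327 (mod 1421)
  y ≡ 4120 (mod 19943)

gcd(1421, 19943) = 49 and 49 | (4120 − 1327), so the pair is consistent; merging gives y ≡ 24063 (mod 578347), where 578347 = lcm(1421, 19943).
The solution is unique modulo lcm(1421, 19943) = 578347.

24063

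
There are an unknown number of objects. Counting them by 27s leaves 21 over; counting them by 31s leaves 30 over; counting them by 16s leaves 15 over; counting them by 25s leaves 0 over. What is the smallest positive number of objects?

126975

The moduli are pairwise coprime; M = 27·31·16·25 = 334800.
M/27 = 12400; 12400 ≡ 7 (mod 27); 7·4 ≡ 1, so inverse 4.
M/31 = 10800; 10800 ≡ 12 (mod 31); 12·13 ≡ 1, so inverse 13.
M/16 = 20925; 20925 ≡ 13 (mod 16); 13·5 ≡ 1, so inverse 5.
M/25 = 13392; 13392 ≡ 17 (mod 25); 17·3 ≡ 1, so inverse 3.
N ≡ 21·12400·4 + 30·10800·13 + 15·20925·5 + 0·13392·3 = 6822975.
6822975 mod 334800 = 126975.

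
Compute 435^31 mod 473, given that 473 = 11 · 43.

Mod 11: 435 ≡ 6; by Fermat, exponent reduces to 31 mod 10 = 1; 6^1 ≡ 6 (mod 11).
Mod 43: 435 ≡ 5; 5^31 ≡ 19 (mod 43).
Combine by CRT: x ≡ 6 (mod 11), x ≡ 19 (mod 43) ⇒ x ≡ 105 (mod 473).

105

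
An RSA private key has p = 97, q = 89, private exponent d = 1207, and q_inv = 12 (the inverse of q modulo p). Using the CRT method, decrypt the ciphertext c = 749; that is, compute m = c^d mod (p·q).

6129

d_p = d mod (p−1) = 1207 mod 96 = 55; d_q = d mod (q−1) = 63.
m₁ = c^(d_p) mod p: c ≡ 70 (mod 97), and 70^55 mod 97 = 18.
m₂ = c^(d_q) mod q: c ≡ 37 (mod 89), and 37^63 mod 89 = 77.
h = q_inv·(m₁ − m₂) mod p = 12·(18 − 77) mod 97 = 68.
m = m₂ + h·q = 77 + 68·89 = 6129.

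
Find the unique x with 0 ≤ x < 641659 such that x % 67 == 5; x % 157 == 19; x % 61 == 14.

Combine the congruences pairwise.
From x ≡ 5 (mod 67) write x = 5 + 67t. Substituting into x ≡ 19 (mod 157) gives 67t ≡ 14 (mod 157), and since 67⁻¹ ≡ 75 (mod 157), t ≡ 108. Hence x ≡ 5 + 67·108 = 7241 (mod 10519).
From x ≡ 7241 (mod 10519) write x = 7241 + 10519t. Substituting into x ≡ 14 (mod 61) gives 10519t ≡ 32 (mod 61), and since 27⁻¹ ≡ 52 (mod 61), t ≡ 17. Hence x ≡ 7241 + 10519·17 = 186064 (mod 641659).

186064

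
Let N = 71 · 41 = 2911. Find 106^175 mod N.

Mod 71: 106 ≡ 35; by Fermat, exponent reduces to 175 mod 70 = 35; 35^35 ≡ 70 (mod 71).
Mod 41: 106 ≡ 24; by Fermat, exponent reduces to 175 mod 40 = 15; 24^15 ≡ 38 (mod 41).
Combine by CRT: x ≡ 70 (mod 71), x ≡ 38 (mod 41) ⇒ x ≡ 2129 (mod 2911).

2129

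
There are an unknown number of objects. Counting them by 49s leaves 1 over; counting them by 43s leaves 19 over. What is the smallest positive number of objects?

148

From N ≡ 1 (mod 49) write N = 1 + 49t. Substituting into N ≡ 19 (mod 43) gives 49t ≡ 18 (mod 43), and since 6⁻¹ ≡ 36 (mod 43), t ≡ 3. Hence N ≡ 1 + 49·3 = 148 (mod 2107).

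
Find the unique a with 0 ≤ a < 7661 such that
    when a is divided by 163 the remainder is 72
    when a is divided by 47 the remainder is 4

2354

Combine the congruences pairwise.
From a ≡ 72 (mod 163) write a = 72 + 163t. Substituting into a ≡ 4 (mod 47) gives 163t ≡ 26 (mod 47), and since 22⁻¹ ≡ 15 (mod 47), t ≡ 14. Hence a ≡ 72 + 163·14 = 2354 (mod 7661).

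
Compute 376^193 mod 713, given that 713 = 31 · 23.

Mod 31: 376 ≡ 4; by Fermat, exponent reduces to 193 mod 30 = 13; 4^13 ≡ 2 (mod 31).
Mod 23: 376 ≡ 8; by Fermat, exponent reduces to 193 mod 22 = 17; 8^17 ≡ 13 (mod 23).
Combine by CRT: x ≡ 2 (mod 31), x ≡ 13 (mod 23) ⇒ x ≡ 312 (mod 713).

312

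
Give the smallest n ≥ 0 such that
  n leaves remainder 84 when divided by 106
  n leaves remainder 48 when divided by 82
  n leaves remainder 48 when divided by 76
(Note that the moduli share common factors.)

49904

gcd(106, 82) = 2 and 2 | (48 − 84), so the pair is consistent; merging gives n ≡ 2098 (mod 4346), where 4346 = lcm(106, 82).
gcd(4346, 76) = 2 and 2 | (48 − 2098), so the pair is consistent; merging gives n ≡ 49904 (mod 165148), where 165148 = lcm(4346, 76).
The solution is unique modulo lcm(106, 82, 76) = 165148.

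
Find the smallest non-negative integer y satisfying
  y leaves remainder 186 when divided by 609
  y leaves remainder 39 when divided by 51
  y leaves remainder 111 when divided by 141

Combine the congruences pairwise.
gcd(609, 51) = 3 and 3 | (39 − 186), so the pair is consistent; merging gives y ≡ 9321 (mod 10353), where 10353 = lcm(609, 51).
gcd(10353, 141) = 3 and 3 | (111 − 9321), so the pair is consistent; merging gives y ≡ 123204 (mod 486591), where 486591 = lcm(10353, 141).
The solution is unique modulo lcm(609, 51, 141) = 486591.

123204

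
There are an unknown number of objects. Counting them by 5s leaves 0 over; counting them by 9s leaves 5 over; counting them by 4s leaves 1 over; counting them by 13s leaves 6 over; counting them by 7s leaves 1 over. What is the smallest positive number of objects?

The moduli are pairwise coprime; M = 5·9·4·13·7 = 16380.
M/5 = 3276; 3276 ≡ 1 (mod 5), inverse 1.
M/9 = 1820; 1820 ≡ 2 (mod 9); 2·5 ≡ 1, so inverse 5.
M/4 = 4095; 4095 ≡ 3 (mod 4); 3·3 ≡ 1, so inverse 3.
M/13 = 1260; 1260 ≡ 12 (mod 13); 12·12 ≡ 1, so inverse 12.
M/7 = 2340; 2340 ≡ 2 (mod 7); 2·4 ≡ 1, so inverse 4.
N ≡ 0·3276·1 + 5·1820·5 + 1·4095·3 + 6·1260·12 + 1·2340·4 = 157865.
157865 mod 16380 = 10445.

10445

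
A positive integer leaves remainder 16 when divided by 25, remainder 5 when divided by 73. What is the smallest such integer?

From k ≡ 16 (mod 25) write k = 16 + 25t. Substituting into k ≡ 5 (mod 73) gives 25t ≡ 62 (mod 73), and since 25⁻¹ ≡ 38 (mod 73), t ≡ 20. Hence k ≡ 16 + 25·20 = 516 (mod 1825).

516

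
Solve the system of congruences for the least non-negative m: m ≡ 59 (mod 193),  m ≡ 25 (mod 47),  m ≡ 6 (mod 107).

The moduli are pairwise coprime; N = 193·47·107 = 970597.
N/193 = 5029; 5029 ≡ 11 (mod 193); 11·158 ≡ 1, so inverse 158.
N/47 = 20651; 20651 ≡ 18 (mod 47); 18·34 ≡ 1, so inverse 34.
N/107 = 9071; 9071 ≡ 83 (mod 107); 83·49 ≡ 1, so inverse 49.
m ≡ 59·5029·158 + 25·20651·34 + 6·9071·49 = 67100562.
67100562 mod 970597 = 129369.

129369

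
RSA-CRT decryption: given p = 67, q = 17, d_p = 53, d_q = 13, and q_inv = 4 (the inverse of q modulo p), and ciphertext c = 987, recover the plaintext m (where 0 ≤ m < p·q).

m₁ = c^(d_p) mod p: c ≡ 49 (mod 67), and 49^53 mod 67 = 21.
m₂ = c^(d_q) mod q: c ≡ 1 (mod 17), and 1^13 mod 17 = 1.
h = q_inv·(m₁ − m₂) mod p = 4·(21 − 1) mod 67 = 13.
m = m₂ + h·q = 1 + 13·17 = 222.

222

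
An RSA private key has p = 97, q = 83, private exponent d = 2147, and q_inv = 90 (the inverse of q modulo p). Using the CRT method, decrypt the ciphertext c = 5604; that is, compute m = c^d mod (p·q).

3611

d_p = d mod (p−1) = 2147 mod 96 = 35; d_q = d mod (q−1) = 15.
m₁ = c^(d_p) mod p: c ≡ 75 (mod 97), and 75^35 mod 97 = 22.
m₂ = c^(d_q) mod q: c ≡ 43 (mod 83), and 43^15 mod 83 = 42.
h = q_inv·(m₁ − m₂) mod p = 90·(22 − 42) mod 97 = 43.
m = m₂ + h·q = 42 + 43·83 = 3611.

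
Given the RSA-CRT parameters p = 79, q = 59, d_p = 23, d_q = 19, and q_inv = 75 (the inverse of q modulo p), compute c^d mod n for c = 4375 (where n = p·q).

m₁ = c^(d_p) mod p: c ≡ 30 (mod 79), and 30^23 mod 79 = 47.
m₂ = c^(d_q) mod q: c ≡ 9 (mod 59), and 9^19 mod 59 = 36.
h = q_inv·(m₁ − m₂) mod p = 75·(47 − 36) mod 79 = 35.
m = m₂ + h·q = 36 + 35·59 = 2101.

2101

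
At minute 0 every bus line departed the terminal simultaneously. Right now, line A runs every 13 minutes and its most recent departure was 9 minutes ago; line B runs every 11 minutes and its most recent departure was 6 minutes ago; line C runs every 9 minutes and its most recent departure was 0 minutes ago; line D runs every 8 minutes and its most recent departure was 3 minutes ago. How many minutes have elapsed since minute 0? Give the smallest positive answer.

From t ≡ 9 (mod 13) write t = 9 + 13s. Substituting into t ≡ 6 (mod 11) gives 13s ≡ 8 (mod 11), and since 2⁻¹ ≡ 6 (mod 11), s ≡ 4. Hence t ≡ 9 + 13·4 = 61 (mod 143).
From t ≡ 61 (mod 143) write t = 61 + 143s. Substituting into t ≡ 0 (mod 9) gives 143s ≡ 2 (mod 9), and since 8⁻¹ ≡ 8 (mod 9), s ≡ 7. Hence t ≡ 61 + 143·7 = 1062 (mod 1287).
From t ≡ 1062 (mod 1287) write t = 1062 + 1287s. Substituting into t ≡ 3 (mod 8) gives 1287s ≡ 5 (mod 8), and since 7⁻¹ ≡ 7 (mod 8), s ≡ 3. Hence t ≡ 1062 + 1287·3 = 4923 (mod 10296).

4923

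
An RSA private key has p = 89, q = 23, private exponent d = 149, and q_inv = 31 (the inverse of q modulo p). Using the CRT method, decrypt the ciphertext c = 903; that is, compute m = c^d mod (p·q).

d_p = d mod (p−1) = 149 mod 88 = 61; d_q = d mod (q−1) = 17.
m₁ = c^(d_p) mod p: c ≡ 13 (mod 89), and 13^61 mod 89 = 63.
m₂ = c^(d_q) mod q: c ≡ 6 (mod 23), and 6^17 mod 23 = 12.
h = q_inv·(m₁ − m₂) mod p = 31·(63 − 12) mod 89 = 68.
m = m₂ + h·q = 12 + 68·23 = 1576.

1576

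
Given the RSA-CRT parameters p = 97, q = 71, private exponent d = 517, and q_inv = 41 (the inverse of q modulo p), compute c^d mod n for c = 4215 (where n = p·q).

3591

d_p = d mod (p−1) = 517 mod 96 = 37; d_q = d mod (q−1) = 27.
m₁ = c^(d_p) mod p: c ≡ 44 (mod 97), and 44^37 mod 97 = 2.
m₂ = c^(d_q) mod q: c ≡ 26 (mod 71), and 26^27 mod 71 = 41.
h = q_inv·(m₁ − m₂) mod p = 41·(2 − 41) mod 97 = 50.
m = m₂ + h·q = 41 + 50·71 = 3591.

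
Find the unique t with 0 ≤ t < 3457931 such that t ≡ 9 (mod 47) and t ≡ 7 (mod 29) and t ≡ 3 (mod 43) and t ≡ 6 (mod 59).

The moduli are pairwise coprime; N = 47·29·43·59 = 3457931.
N/47 = 73573; 73573 ≡ 18 (mod 47); 18·34 ≡ 1, so inverse 34.
N/29 = 119239; 119239 ≡ 20 (mod 29); 20·16 ≡ 1, so inverse 16.
N/43 = 80417; 80417 ≡ 7 (mod 43); 7·37 ≡ 1, so inverse 37.
N/59 = 58609; 58609 ≡ 22 (mod 59); 22·51 ≡ 1, so inverse 51.
t ≡ 9·73573·34 + 7·119239·16 + 3·80417·37 + 6·58609·51 = 62728747.
62728747 mod 3457931 = 485989.

485989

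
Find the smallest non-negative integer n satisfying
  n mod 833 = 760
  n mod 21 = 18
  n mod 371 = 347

Combine the congruences pairwise.
gcd(833, 21) = 7 and 7 | (18 − 760), so the pair is consistent; merging gives n ≡ 1593 (mod 2499), where 2499 = lcm(833, 21).
gcd(2499, 371) = 7 and 7 | (347 − 1593), so the pair is consistent; merging gives n ≡ 109050 (mod 132447), where 132447 = lcm(2499, 371).
The solution is unique modulo lcm(833, 21, 371) = 132447.

109050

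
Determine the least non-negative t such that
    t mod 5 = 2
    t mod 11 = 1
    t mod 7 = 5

From t ≡ 2 (mod 5) write t = 2 + 5s. Substituting into t ≡ 1 (mod 11) gives 5s ≡ 10 (mod 11), and since 5⁻¹ ≡ 9 (mod 11), s ≡ 2. Hence t ≡ 2 + 5·2 = 12 (mod 55).
From t ≡ 12 (mod 55) write t = 12 + 55s. Substituting into t ≡ 5 (mod 7) gives 55s ≡ 0 (mod 7), and since 6⁻¹ ≡ 6 (mod 7), s ≡ 0. Hence t ≡ 12 + 55·0 = 12 (mod 385).

12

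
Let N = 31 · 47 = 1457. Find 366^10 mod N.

397

Mod 31: 366 ≡ 25; 25^10 ≡ 25 (mod 31).
Mod 47: 366 ≡ 37; 37^10 ≡ 21 (mod 47).
Combine by CRT: x ≡ 25 (mod 31), x ≡ 21 (mod 47) ⇒ x ≡ 397 (mod 1457).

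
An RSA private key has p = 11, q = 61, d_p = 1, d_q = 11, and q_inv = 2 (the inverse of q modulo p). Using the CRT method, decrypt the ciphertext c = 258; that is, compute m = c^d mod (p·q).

170

m₁ = c^(d_p) mod p: c ≡ 5 (mod 11), and 5^1 mod 11 = 5.
m₂ = c^(d_q) mod q: c ≡ 14 (mod 61), and 14^11 mod 61 = 48.
h = q_inv·(m₁ − m₂) mod p = 2·(5 − 48) mod 11 = 2.
m = m₂ + h·q = 48 + 2·61 = 170.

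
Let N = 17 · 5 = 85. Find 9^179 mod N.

Mod 17: 9 ≡ 9; by Fermat, exponent reduces to 179 mod 16 = 3; 9^3 ≡ 15 (mod 17).
Mod 5: 9 ≡ 4; by Fermat, exponent reduces to 179 mod 4 = 3; 4^3 ≡ 4 (mod 5).
Combine by CRT: x ≡ 15 (mod 17), x ≡ 4 (mod 5) ⇒ x ≡ 49 (mod 85).

49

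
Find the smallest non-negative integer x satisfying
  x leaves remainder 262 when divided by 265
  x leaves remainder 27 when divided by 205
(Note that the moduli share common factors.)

5562

gcd(265, 205) = 5 and 5 | (27 − 262), so the pair is consistent; merging gives x ≡ 5562 (mod 10865), where 10865 = lcm(265, 205).
The solution is unique modulo lcm(265, 205) = 10865.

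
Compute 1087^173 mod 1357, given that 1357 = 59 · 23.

Mod 59: 1087 ≡ 25; by Fermat, exponent reduces to 173 mod 58 = 57; 25^57 ≡ 26 (mod 59).
Mod 23: 1087 ≡ 6; by Fermat, exponent reduces to 173 mod 22 = 19; 6^19 ≡ 18 (mod 23).
Combine by CRT: x ≡ 26 (mod 59), x ≡ 18 (mod 23) ⇒ x ≡ 616 (mod 1357).

616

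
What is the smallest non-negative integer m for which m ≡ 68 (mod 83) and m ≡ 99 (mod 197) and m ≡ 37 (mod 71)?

From m ≡ 68 (mod 83) write m = 68 + 83t. Substituting into m ≡ 99 (mod 197) gives 83t ≡ 31 (mod 197), and since 83⁻¹ ≡ 19 (mod 197), t ≡ 195. Hence m ≡ 68 + 83·195 = 16253 (mod 16351).
From m ≡ 16253 (mod 16351) write m = 16253 + 16351t. Substituting into m ≡ 37 (mod 71) gives 16351t ≡ 43 (mod 71), and since 21⁻¹ ≡ 44 (mod 71), t ≡ 46. Hence m ≡ 16253 + 16351·46 = 768399 (mod 1160921).

768399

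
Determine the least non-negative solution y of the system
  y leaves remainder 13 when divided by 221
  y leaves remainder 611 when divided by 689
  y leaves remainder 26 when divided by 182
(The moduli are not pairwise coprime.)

78468

gcd(221, 689) = 13 and 13 | (611 − 13), so the pair is consistent; merging gives y ≡ 8190 (mod 11713), where 11713 = lcm(221, 689).
gcd(11713, 182) = 13 and 13 | (26 − 8190), so the pair is consistent; merging gives y ≡ 78468 (mod 163982), where 163982 = lcm(11713, 182).
The solution is unique modulo lcm(221, 689, 182) = 163982.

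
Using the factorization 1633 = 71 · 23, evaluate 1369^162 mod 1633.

1227

Mod 71: 1369 ≡ 20; by Fermat, exponent reduces to 162 mod 70 = 22; 20^22 ≡ 20 (mod 71).
Mod 23: 1369 ≡ 12; by Fermat, exponent reduces to 162 mod 22 = 8; 12^8 ≡ 8 (mod 23).
Combine by CRT: x ≡ 20 (mod 71), x ≡ 8 (mod 23) ⇒ x ≡ 1227 (mod 1633).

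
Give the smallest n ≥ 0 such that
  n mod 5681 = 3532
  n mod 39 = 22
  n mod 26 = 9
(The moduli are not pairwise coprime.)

Combine the congruences pairwise.
gcd(5681, 39) = 13 and 13 | (22 − 3532), so the pair is consistent; merging gives n ≡ 3532 (mod 17043), where 17043 = lcm(5681, 39).
gcd(17043, 26) = 13 and 13 | (9 − 3532), so the pair is consistent; merging gives n ≡ 20575 (mod 34086), where 34086 = lcm(17043, 26).
The solution is unique modulo lcm(5681, 39, 26) = 34086.

20575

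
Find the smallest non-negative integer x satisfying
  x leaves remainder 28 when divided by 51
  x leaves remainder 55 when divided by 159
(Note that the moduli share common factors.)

gcd(51, 159) = 3 and 3 | (55 − 28), so the pair is consistent; merging gives x ≡ 691 (mod 2703), where 2703 = lcm(51, 159).
The solution is unique modulo lcm(51, 159) = 2703.

691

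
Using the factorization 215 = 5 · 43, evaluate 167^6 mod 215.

Mod 5: 167 ≡ 2; by Fermat, exponent reduces to 6 mod 4 = 2; 2^2 ≡ 4 (mod 5).
Mod 43: 167 ≡ 38; 38^6 ≡ 16 (mod 43).
Combine by CRT: x ≡ 4 (mod 5), x ≡ 16 (mod 43) ⇒ x ≡ 59 (mod 215).

59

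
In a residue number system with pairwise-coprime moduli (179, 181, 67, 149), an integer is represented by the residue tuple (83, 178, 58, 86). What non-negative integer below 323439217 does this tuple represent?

From x ≡ 83 (mod 179) write x = 83 + 179t. Substituting into x ≡ 178 (mod 181) gives 179t ≡ 95 (mod 181), and since 179⁻¹ ≡ 90 (mod 181), t ≡ 43. Hence x ≡ 83 + 179·43 = 7780 (mod 32399).
From x ≡ 7780 (mod 32399) write x = 7780 + 32399t. Substituting into x ≡ 58 (mod 67) gives 32399t ≡ 50 (mod 67), and since 38⁻¹ ≡ 30 (mod 67), t ≡ 26. Hence x ≡ 7780 + 32399·26 = 850154 (mod 2170733).
From x ≡ 850154 (mod 2170733) write x = 850154 + 2170733t. Substituting into x ≡ 86 (mod 149) gives 2170733t ≡ 126 (mod 149), and since 101⁻¹ ≡ 90 (mod 149), t ≡ 16. Hence x ≡ 850154 + 2170733·16 = 35581882 (mod 323439217).

35581882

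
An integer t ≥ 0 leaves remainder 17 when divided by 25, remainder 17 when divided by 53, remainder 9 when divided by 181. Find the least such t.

The moduli are pairwise coprime; N = 25·53·181 = 239825.
N/25 = 9593; 9593 ≡ 18 (mod 25); 18·7 ≡ 1, so inverse 7.
N/53 = 4525; 4525 ≡ 20 (mod 53); 20·8 ≡ 1, so inverse 8.
N/181 = 1325; 1325 ≡ 58 (mod 181); 58·103 ≡ 1, so inverse 103.
t ≡ 17·9593·7 + 17·4525·8 + 9·1325·103 = 2985242.
2985242 mod 239825 = 107342.

107342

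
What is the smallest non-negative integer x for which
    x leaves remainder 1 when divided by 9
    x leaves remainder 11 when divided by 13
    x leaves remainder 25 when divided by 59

1441

From x ≡ 1 (mod 9) write x = 1 + 9t. Substituting into x ≡ 11 (mod 13) gives 9t ≡ 10 (mod 13), and since 9⁻¹ ≡ 3 (mod 13), t ≡ 4. Hence x ≡ 1 + 9·4 = 37 (mod 117).
From x ≡ 37 (mod 117) write x = 37 + 117t. Substituting into x ≡ 25 (mod 59) gives 117t ≡ 47 (mod 59), and since 58⁻¹ ≡ 58 (mod 59), t ≡ 12. Hence x ≡ 37 + 117·12 = 1441 (mod 6903).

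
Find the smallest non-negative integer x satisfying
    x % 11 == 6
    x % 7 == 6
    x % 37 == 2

From x ≡ 6 (mod 11) write x = 6 + 11t. Substituting into x ≡ 6 (mod 7) gives 11t ≡ 0 (mod 7), and since 4⁻¹ ≡ 2 (mod 7), t ≡ 0. Hence x ≡ 6 + 11·0 = 6 (mod 77).
From x ≡ 6 (mod 77) write x = 6 + 77t. Substituting into x ≡ 2 (mod 37) gives 77t ≡ 33 (mod 37), and since 3⁻¹ ≡ 25 (mod 37), t ≡ 11. Hence x ≡ 6 + 77·11 = 853 (mod 2849).

853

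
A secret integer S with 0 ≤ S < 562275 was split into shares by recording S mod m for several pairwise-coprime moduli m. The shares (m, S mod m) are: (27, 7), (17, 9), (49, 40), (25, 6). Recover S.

213631

The moduli are pairwise coprime; N = 27·17·49·25 = 562275.
N/27 = 20825; 20825 ≡ 8 (mod 27); 8·17 ≡ 1, so inverse 17.
N/17 = 33075; 33075 ≡ 10 (mod 17); 10·12 ≡ 1, so inverse 12.
N/49 = 11475; 11475 ≡ 9 (mod 49); 9·11 ≡ 1, so inverse 11.
N/25 = 22491; 22491 ≡ 16 (mod 25); 16·11 ≡ 1, so inverse 11.
S ≡ 7·20825·17 + 9·33075·12 + 40·11475·11 + 6·22491·11 = 12583681.
12583681 mod 562275 = 213631.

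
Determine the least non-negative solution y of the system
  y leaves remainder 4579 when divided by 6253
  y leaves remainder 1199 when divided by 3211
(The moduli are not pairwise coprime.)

10832

Combine the congruences pairwise.
gcd(6253, 3211) = 169 and 169 | (1199 − 4579), so the pair is consistent; merging gives y ≡ 10832 (mod 118807), where 118807 = lcm(6253, 3211).
The solution is unique modulo lcm(6253, 3211) = 118807.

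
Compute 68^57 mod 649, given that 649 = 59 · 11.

Mod 59: 68 ≡ 9; 9^57 ≡ 46 (mod 59).
Mod 11: 68 ≡ 2; by Fermat, exponent reduces to 57 mod 10 = 7; 2^7 ≡ 7 (mod 11).
Combine by CRT: x ≡ 46 (mod 59), x ≡ 7 (mod 11) ⇒ x ≡ 282 (mod 649).

282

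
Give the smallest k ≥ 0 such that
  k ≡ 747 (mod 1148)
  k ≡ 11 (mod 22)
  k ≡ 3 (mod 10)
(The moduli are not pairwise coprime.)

gcd(1148, 22) = 2 and 2 | (11 − 747), so the pair is consistent; merging gives k ≡ 4191 (mod 12628), where 12628 = lcm(1148, 22).
gcd(12628, 10) = 2 and 2 | (3 − 4191), so the pair is consistent; merging gives k ≡ 54703 (mod 63140), where 63140 = lcm(12628, 10).
The solution is unique modulo lcm(1148, 22, 10) = 63140.

54703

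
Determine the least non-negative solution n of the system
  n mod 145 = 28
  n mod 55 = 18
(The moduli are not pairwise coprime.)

898

Combine the congruences pairwise.
gcd(145, 55) = 5 and 5 | (18 − 28), so the pair is consistent; merging gives n ≡ 898 (mod 1595), where 1595 = lcm(145, 55).
The solution is unique modulo lcm(145, 55) = 1595.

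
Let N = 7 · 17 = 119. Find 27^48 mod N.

1

Mod 7: 27 ≡ 6; since 6 | 48, by Fermat 6^48 ≡ 1 (mod 7).
Mod 17: 27 ≡ 10; since 16 | 48, by Fermat 10^48 ≡ 1 (mod 17).
Combine by CRT: x ≡ 1 (mod 7), x ≡ 1 (mod 17) ⇒ x ≡ 1 (mod 119).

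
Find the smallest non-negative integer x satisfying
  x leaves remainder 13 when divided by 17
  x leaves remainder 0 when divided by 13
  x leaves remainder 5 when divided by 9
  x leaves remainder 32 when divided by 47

From x ≡ 13 (mod 17) write x = 13 + 17t. Substituting into x ≡ 0 (mod 13) gives 17t ≡ 0 (mod 13), and since 4⁻¹ ≡ 10 (mod 13), t ≡ 0. Hence x ≡ 13 + 17·0 = 13 (mod 221).
From x ≡ 13 (mod 221) write x = 13 + 221t. Substituting into x ≡ 5 (mod 9) gives 221t ≡ 1 (mod 9), and since 5⁻¹ ≡ 2 (mod 9), t ≡ 2. Hence x ≡ 13 + 221·2 = 455 (mod 1989).
From x ≡ 455 (mod 1989) write x = 455 + 1989t. Substituting into x ≡ 32 (mod 47) gives 1989t ≡ 0 (mod 47), and since 15⁻¹ ≡ 22 (mod 47), t ≡ 0. Hence x ≡ 455 + 1989·0 = 455 (mod 93483).

455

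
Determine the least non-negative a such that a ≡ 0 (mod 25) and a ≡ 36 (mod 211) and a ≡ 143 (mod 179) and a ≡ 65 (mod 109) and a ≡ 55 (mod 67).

The moduli are pairwise coprime; N = 25·211·179·109·67 = 6895675175.
N/25 = 275827007; 275827007 ≡ 7 (mod 25); 7·18 ≡ 1, so inverse 18.
N/211 = 32680925; 32680925 ≡ 190 (mod 211); 190·10 ≡ 1, so inverse 10.
N/179 = 38523325; 38523325 ≡ 19 (mod 179); 19·66 ≡ 1, so inverse 66.
N/109 = 63263075; 63263075 ≡ 20 (mod 109); 20·60 ≡ 1, so inverse 60.
N/67 = 102920525; 102920525 ≡ 16 (mod 67); 16·21 ≡ 1, so inverse 21.
a ≡ 0·275827007·18 + 36·32680925·10 + 143·38523325·66 + 65·63263075·60 + 55·102920525·21 = 740947473225.
740947473225 mod 6895675175 = 3110229500.

3110229500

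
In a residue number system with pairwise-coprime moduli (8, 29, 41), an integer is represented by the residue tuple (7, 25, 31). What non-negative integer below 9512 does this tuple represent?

2983

The moduli are pairwise coprime; N = 8·29·41 = 9512.
N/8 = 1189; 1189 ≡ 5 (mod 8); 5·5 ≡ 1, so inverse 5.
N/29 = 328; 328 ≡ 9 (mod 29); 9·13 ≡ 1, so inverse 13.
N/41 = 232; 232 ≡ 27 (mod 41); 27·38 ≡ 1, so inverse 38.
x ≡ 7·1189·5 + 25·328·13 + 31·232·38 = 421511.
421511 mod 9512 = 2983.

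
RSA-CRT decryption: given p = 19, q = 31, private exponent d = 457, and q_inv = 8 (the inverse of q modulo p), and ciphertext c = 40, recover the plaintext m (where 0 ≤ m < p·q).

413

d_p = d mod (p−1) = 457 mod 18 = 7; d_q = d mod (q−1) = 7.
m₁ = c^(d_p) mod p: c ≡ 2 (mod 19), and 2^7 mod 19 = 14.
m₂ = c^(d_q) mod q: c ≡ 9 (mod 31), and 9^7 mod 31 = 10.
h = q_inv·(m₁ − m₂) mod p = 8·(14 − 10) mod 19 = 13.
m = m₂ + h·q = 10 + 13·31 = 413.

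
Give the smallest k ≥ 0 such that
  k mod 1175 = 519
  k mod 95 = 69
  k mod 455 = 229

gcd(1175, 95) = 5 and 5 | (69 − 519), so the pair is consistent; merging gives k ≡ 20494 (mod 22325), where 22325 = lcm(1175, 95).
gcd(22325, 455) = 5 and 5 | (229 − 20494), so the pair is consistent; merging gives k ≡ 176769 (mod 2031575), where 2031575 = lcm(22325, 455).
The solution is unique modulo lcm(1175, 95, 455) = 2031575.

176769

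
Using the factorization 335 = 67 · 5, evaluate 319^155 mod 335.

Mod 67: 319 ≡ 51; by Fermat, exponent reduces to 155 mod 66 = 23; 51^23 ≡ 11 (mod 67).
Mod 5: 319 ≡ 4; by Fermat, exponent reduces to 155 mod 4 = 3; 4^3 ≡ 4 (mod 5).
Combine by CRT: x ≡ 11 (mod 67), x ≡ 4 (mod 5) ⇒ x ≡ 279 (mod 335).

279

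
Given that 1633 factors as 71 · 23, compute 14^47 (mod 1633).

1295

Mod 71: 14 ≡ 14; 14^47 ≡ 17 (mod 71).
Mod 23: 14 ≡ 14; by Fermat, exponent reduces to 47 mod 22 = 3; 14^3 ≡ 7 (mod 23).
Combine by CRT: x ≡ 17 (mod 71), x ≡ 7 (mod 23) ⇒ x ≡ 1295 (mod 1633).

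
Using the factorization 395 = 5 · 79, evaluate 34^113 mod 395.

Mod 5: 34 ≡ 4; by Fermat, exponent reduces to 113 mod 4 = 1; 4^1 ≡ 4 (mod 5).
Mod 79: 34 ≡ 34; by Fermat, exponent reduces to 113 mod 78 = 35; 34^35 ≡ 48 (mod 79).
Combine by CRT: x ≡ 4 (mod 5), x ≡ 48 (mod 79) ⇒ x ≡ 364 (mod 395).

364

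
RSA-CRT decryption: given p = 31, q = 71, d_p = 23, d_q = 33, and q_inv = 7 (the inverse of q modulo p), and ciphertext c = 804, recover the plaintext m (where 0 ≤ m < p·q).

m₁ = c^(d_p) mod p: c ≡ 29 (mod 31), and 29^23 mod 31 = 23.
m₂ = c^(d_q) mod q: c ≡ 23 (mod 71), and 23^33 mod 71 = 51.
h = q_inv·(m₁ − m₂) mod p = 7·(23 − 51) mod 31 = 21.
m = m₂ + h·q = 51 + 21·71 = 1542.

1542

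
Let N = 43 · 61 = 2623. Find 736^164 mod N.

Mod 43: 736 ≡ 5; by Fermat, exponent reduces to 164 mod 42 = 38; 5^38 ≡ 15 (mod 43).
Mod 61: 736 ≡ 4; by Fermat, exponent reduces to 164 mod 60 = 44; 4^44 ≡ 15 (mod 61).
Combine by CRT: x ≡ 15 (mod 43), x ≡ 15 (mod 61) ⇒ x ≡ 15 (mod 2623).

15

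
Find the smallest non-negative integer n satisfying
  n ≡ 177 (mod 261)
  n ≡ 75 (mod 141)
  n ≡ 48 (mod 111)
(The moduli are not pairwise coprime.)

gcd(261, 141) = 3 and 3 | (75 − 177), so the pair is consistent; merging gives n ≡ 6702 (mod 12267), where 12267 = lcm(261, 141).
gcd(12267, 111) = 3 and 3 | (48 − 6702), so the pair is consistent; merging gives n ≡ 55770 (mod 453879), where 453879 = lcm(12267, 111).
The solution is unique modulo lcm(261, 141, 111) = 453879.

55770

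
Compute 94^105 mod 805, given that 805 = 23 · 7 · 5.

Mod 23: 94 ≡ 2; by Fermat, exponent reduces to 105 mod 22 = 17; 2^17 ≡ 18 (mod 23).
Mod 7: 94 ≡ 3; by Fermat, exponent reduces to 105 mod 6 = 3; 3^3 ≡ 6 (mod 7).
Mod 5: 94 ≡ 4; by Fermat, exponent reduces to 105 mod 4 = 1; 4^1 ≡ 4 (mod 5).
Combine by CRT: x ≡ 18 (mod 23), x ≡ 6 (mod 7), x ≡ 4 (mod 5) ⇒ x ≡ 524 (mod 805).

524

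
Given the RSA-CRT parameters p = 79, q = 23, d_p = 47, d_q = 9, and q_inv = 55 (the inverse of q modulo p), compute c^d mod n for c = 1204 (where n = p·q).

m₁ = c^(d_p) mod p: c ≡ 19 (mod 79), and 19^47 mod 79 = 51.
m₂ = c^(d_q) mod q: c ≡ 8 (mod 23), and 8^9 mod 23 = 9.
h = q_inv·(m₁ − m₂) mod p = 55·(51 − 9) mod 79 = 19.
m = m₂ + h·q = 9 + 19·23 = 446.

446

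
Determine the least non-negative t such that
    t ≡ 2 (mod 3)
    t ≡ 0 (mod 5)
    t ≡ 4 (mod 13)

The moduli are pairwise coprime; N = 3·5·13 = 195.
N/3 = 65; 65 ≡ 2 (mod 3); 2·2 ≡ 1, so inverse 2.
N/5 = 39; 39 ≡ 4 (mod 5); 4·4 ≡ 1, so inverse 4.
N/13 = 15; 15 ≡ 2 (mod 13); 2·7 ≡ 1, so inverse 7.
t ≡ 2·65·2 + 0·39·4 + 4·15·7 = 680.
680 mod 195 = 95.

95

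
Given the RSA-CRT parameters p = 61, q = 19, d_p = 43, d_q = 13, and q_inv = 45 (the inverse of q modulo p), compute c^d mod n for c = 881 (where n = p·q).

102

m₁ = c^(d_p) mod p: c ≡ 27 (mod 61), and 27^43 mod 61 = 41.
m₂ = c^(d_q) mod q: c ≡ 7 (mod 19), and 7^13 mod 19 = 7.
h = q_inv·(m₁ − m₂) mod p = 45·(41 − 7) mod 61 = 5.
m = m₂ + h·q = 7 + 5·19 = 102.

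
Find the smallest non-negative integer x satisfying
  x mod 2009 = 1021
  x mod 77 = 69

gcd(2009, 77) = 7 and 7 | (69 − 1021), so the pair is consistent; merging gives x ≡ 15084 (mod 22099), where 22099 = lcm(2009, 77).
The solution is unique modulo lcm(2009, 77) = 22099.

15084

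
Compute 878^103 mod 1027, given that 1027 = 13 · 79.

Mod 13: 878 ≡ 7; by Fermat, exponent reduces to 103 mod 12 = 7; 7^7 ≡ 6 (mod 13).
Mod 79: 878 ≡ 9; by Fermat, exponent reduces to 103 mod 78 = 25; 9^25 ≡ 50 (mod 79).
Combine by CRT: x ≡ 6 (mod 13), x ≡ 50 (mod 79) ⇒ x ≡ 682 (mod 1027).

682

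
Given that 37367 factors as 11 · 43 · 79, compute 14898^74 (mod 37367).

Mod 11: 14898 ≡ 4; by Fermat, exponent reduces to 74 mod 10 = 4; 4^4 ≡ 3 (mod 11).
Mod 43: 14898 ≡ 20; by Fermat, exponent reduces to 74 mod 42 = 32; 20^32 ≡ 25 (mod 43).
Mod 79: 14898 ≡ 46; 46^74 ≡ 38 (mod 79).
Combine by CRT: x ≡ 3 (mod 11), x ≡ 25 (mod 43), x ≡ 38 (mod 79) ⇒ x ≡ 31243 (mod 37367).

31243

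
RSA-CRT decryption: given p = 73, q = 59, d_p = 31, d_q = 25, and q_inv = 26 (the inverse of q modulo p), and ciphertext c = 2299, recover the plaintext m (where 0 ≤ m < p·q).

m₁ = c^(d_p) mod p: c ≡ 36 (mod 73), and 36^31 mod 73 = 41.
m₂ = c^(d_q) mod q: c ≡ 57 (mod 59), and 57^25 mod 59 = 48.
h = q_inv·(m₁ − m₂) mod p = 26·(41 − 48) mod 73 = 37.
m = m₂ + h·q = 48 + 37·59 = 2231.

2231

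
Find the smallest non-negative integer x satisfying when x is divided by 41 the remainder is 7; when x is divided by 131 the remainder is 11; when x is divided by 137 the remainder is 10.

577328

From x ≡ 7 (mod 41) write x = 7 + 41t. Substituting into x ≡ 11 (mod 131) gives 41t ≡ 4 (mod 131), and since 41⁻¹ ≡ 16 (mod 131), t ≡ 64. Hence x ≡ 7 + 41·64 = 2631 (mod 5371).
From x ≡ 2631 (mod 5371) write x = 2631 + 5371t. Substituting into x ≡ 10 (mod 137) gives 5371t ≡ 119 (mod 137), and since 28⁻¹ ≡ 93 (mod 137), t ≡ 107. Hence x ≡ 2631 + 5371·107 = 577328 (mod 735827).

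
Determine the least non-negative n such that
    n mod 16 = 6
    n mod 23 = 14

From n ≡ 6 (mod 16) write n = 6 + 16t. Substituting into n ≡ 14 (mod 23) gives 16t ≡ 8 (mod 23), and since 16⁻¹ ≡ 13 (mod 23), t ≡ 12. Hence n ≡ 6 + 16·12 = 198 (mod 368).

198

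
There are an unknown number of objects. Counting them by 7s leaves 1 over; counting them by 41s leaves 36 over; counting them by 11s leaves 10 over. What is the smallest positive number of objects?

2045

From N ≡ 1 (mod 7) write N = 1 + 7t. Substituting into N ≡ 36 (mod 41) gives 7t ≡ 35 (mod 41), and since 7⁻¹ ≡ 6 (mod 41), t ≡ 5. Hence N ≡ 1 + 7·5 = 36 (mod 287).
From N ≡ 36 (mod 287) write N = 36 + 287t. Substituting into N ≡ 10 (mod 11) gives 287t ≡ 7 (mod 11), and since 1⁻¹ ≡ 1 (mod 11), t ≡ 7. Hence N ≡ 36 + 287·7 = 2045 (mod 3157).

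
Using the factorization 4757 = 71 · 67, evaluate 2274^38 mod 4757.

3771

Mod 71: 2274 ≡ 2; 2^38 ≡ 8 (mod 71).
Mod 67: 2274 ≡ 63; 63^38 ≡ 19 (mod 67).
Combine by CRT: x ≡ 8 (mod 71), x ≡ 19 (mod 67) ⇒ x ≡ 3771 (mod 4757).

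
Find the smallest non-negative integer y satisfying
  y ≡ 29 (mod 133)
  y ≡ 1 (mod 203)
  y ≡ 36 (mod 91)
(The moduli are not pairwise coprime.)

gcd(133, 203) = 7 and 7 | (1 − 29), so the pair is consistent; merging gives y ≡ 1625 (mod 3857), where 3857 = lcm(133, 203).
gcd(3857, 91) = 7 and 7 | (36 − 1625), so the pair is consistent; merging gives y ≡ 17053 (mod 50141), where 50141 = lcm(3857, 91).
The solution is unique modulo lcm(133, 203, 91) = 50141.

17053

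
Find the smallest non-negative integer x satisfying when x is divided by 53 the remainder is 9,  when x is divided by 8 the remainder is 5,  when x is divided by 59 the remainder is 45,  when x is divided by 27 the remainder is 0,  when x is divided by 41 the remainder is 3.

The moduli are pairwise coprime; N = 53·8·59·27·41 = 27692712.
N/53 = 522504; 522504 ≡ 30 (mod 53); 30·23 ≡ 1, so inverse 23.
N/8 = 3461589; 3461589 ≡ 5 (mod 8); 5·5 ≡ 1, so inverse 5.
N/59 = 469368; 469368 ≡ 23 (mod 59); 23·18 ≡ 1, so inverse 18.
N/27 = 1025656; 1025656 ≡ 7 (mod 27); 7·4 ≡ 1, so inverse 4.
N/41 = 675432; 675432 ≡ 39 (mod 41); 39·20 ≡ 1, so inverse 20.
x ≡ 9·522504·23 + 5·3461589·5 + 45·469368·18 + 0·1025656·4 + 3·675432·20 = 615412053.
615412053 mod 27692712 = 6172389.

6172389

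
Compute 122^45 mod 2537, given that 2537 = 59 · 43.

818

Mod 59: 122 ≡ 4; 4^45 ≡ 51 (mod 59).
Mod 43: 122 ≡ 36; by Fermat, exponent reduces to 45 mod 42 = 3; 36^3 ≡ 1 (mod 43).
Combine by CRT: x ≡ 51 (mod 59), x ≡ 1 (mod 43) ⇒ x ≡ 818 (mod 2537).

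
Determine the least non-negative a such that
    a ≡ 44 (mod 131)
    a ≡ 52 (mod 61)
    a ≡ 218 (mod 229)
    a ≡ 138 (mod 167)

108066005

The moduli are pairwise coprime; N = 131·61·229·167 = 305599813.
N/131 = 2332823; 2332823 ≡ 106 (mod 131); 106·110 ≡ 1, so inverse 110.
N/61 = 5009833; 5009833 ≡ 25 (mod 61); 25·22 ≡ 1, so inverse 22.
N/229 = 1334497; 1334497 ≡ 114 (mod 229); 114·227 ≡ 1, so inverse 227.
N/167 = 1829939; 1829939 ≡ 120 (mod 167); 120·135 ≡ 1, so inverse 135.
a ≡ 44·2332823·110 + 52·5009833·22 + 218·1334497·227 + 138·1829939·135 = 117152794384.
117152794384 mod 305599813 = 108066005.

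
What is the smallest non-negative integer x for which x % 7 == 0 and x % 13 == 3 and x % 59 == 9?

The moduli are pairwise coprime; N = 7·13·59 = 5369.
N/7 = 767; 767 ≡ 4 (mod 7); 4·2 ≡ 1, so inverse 2.
N/13 = 413; 413 ≡ 10 (mod 13); 10·4 ≡ 1, so inverse 4.
N/59 = 91; 91 ≡ 32 (mod 59); 32·24 ≡ 1, so inverse 24.
x ≡ 0·767·2 + 3·413·4 + 9·91·24 = 24612.
24612 mod 5369 = 3136.

3136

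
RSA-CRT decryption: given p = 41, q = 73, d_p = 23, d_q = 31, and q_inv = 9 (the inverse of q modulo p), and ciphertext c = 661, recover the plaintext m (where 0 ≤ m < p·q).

986

m₁ = c^(d_p) mod p: c ≡ 5 (mod 41), and 5^23 mod 41 = 2.
m₂ = c^(d_q) mod q: c ≡ 4 (mod 73), and 4^31 mod 73 = 37.
h = q_inv·(m₁ − m₂) mod p = 9·(2 − 37) mod 41 = 13.
m = m₂ + h·q = 37 + 13·73 = 986.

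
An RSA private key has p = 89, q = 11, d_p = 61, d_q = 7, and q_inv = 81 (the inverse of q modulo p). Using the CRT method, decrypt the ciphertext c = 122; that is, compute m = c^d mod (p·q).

m₁ = c^(d_p) mod p: c ≡ 33 (mod 89), and 33^61 mod 89 = 7.
m₂ = c^(d_q) mod q: c ≡ 1 (mod 11), and 1^7 mod 11 = 1.
h = q_inv·(m₁ − m₂) mod p = 81·(7 − 1) mod 89 = 41.
m = m₂ + h·q = 1 + 41·11 = 452.

452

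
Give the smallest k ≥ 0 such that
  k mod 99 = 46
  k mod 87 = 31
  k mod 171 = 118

gcd(99, 87) = 3 and 3 | (31 − 46), so the pair is consistent; merging gives k ≡ 640 (mod 2871), where 2871 = lcm(99, 87).
gcd(2871, 171) = 9 and 9 | (118 − 640), so the pair is consistent; merging gives k ≡ 14995 (mod 54549), where 54549 = lcm(2871, 171).
The solution is unique modulo lcm(99, 87, 171) = 54549.

14995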